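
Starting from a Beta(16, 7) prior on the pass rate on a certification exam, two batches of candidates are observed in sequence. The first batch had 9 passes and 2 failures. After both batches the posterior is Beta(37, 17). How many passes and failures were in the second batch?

Sequential conjugate updates are equivalent to a single update on the pooled data, so total successes = posterior α − prior α and total failures = posterior β − prior β.
Total across both batches: 37−16=21 passes, 17−7=10 failures.
Subtract the first batch: 21−9=12 passes and 10−2=8 failures.

12 passes and 8 failures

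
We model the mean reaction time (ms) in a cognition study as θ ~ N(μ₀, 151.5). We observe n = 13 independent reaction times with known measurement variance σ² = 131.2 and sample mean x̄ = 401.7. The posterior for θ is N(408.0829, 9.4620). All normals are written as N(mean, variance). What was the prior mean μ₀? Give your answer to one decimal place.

With known observation variance, the Normal–Normal posterior has precision τ_n = τ₀ + n/σ² and mean μ_n = (τ₀μ₀ + (n/σ²)x̄)/τ_n.
Here τ₀ = 1/151.5 = 0.006601 and τ_data = 13/131.2 = 0.099085, so τ_n = 0.105686.
Rearranging for μ₀: μ₀ = (μ_n·τ_n − τ_data·x̄)/τ₀ = (408.0829·0.105686 − 0.099085·401.7) / 0.006601 = 3.326205/0.006601 ≈ 503.9.

μ₀ = 503.9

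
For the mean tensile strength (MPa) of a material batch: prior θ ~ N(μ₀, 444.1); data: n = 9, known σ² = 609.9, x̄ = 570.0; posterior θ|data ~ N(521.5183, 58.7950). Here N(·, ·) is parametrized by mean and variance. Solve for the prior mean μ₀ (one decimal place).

With known observation variance, the Normal–Normal posterior has precision τ_n = τ₀ + n/σ² and mean μ_n = (τ₀μ₀ + (n/σ²)x̄)/τ_n.
Here τ₀ = 1/444.1 = 0.002252 and τ_data = 9/609.9 = 0.014757, so τ_n = 0.017009.
Rearranging for μ₀: μ₀ = (μ_n·τ_n − τ_data·x̄)/τ₀ = (521.5183·0.017009 − 0.014757·570.0) / 0.002252 = 0.459015/0.002252 ≈ 203.8.

μ₀ = 203.8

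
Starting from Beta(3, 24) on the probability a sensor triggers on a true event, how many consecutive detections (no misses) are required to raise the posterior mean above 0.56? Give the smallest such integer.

k = 28

After k detections and 0 misses the posterior is Beta(3+k, 24), with mean (3+k)/(3+24+k).
Set (3+k)/(27+k) > 0.56 and solve: k > (0.56·27 − 3)/(1 − 0.56) = 27.545.
The smallest integer exceeding 27.545 is 28.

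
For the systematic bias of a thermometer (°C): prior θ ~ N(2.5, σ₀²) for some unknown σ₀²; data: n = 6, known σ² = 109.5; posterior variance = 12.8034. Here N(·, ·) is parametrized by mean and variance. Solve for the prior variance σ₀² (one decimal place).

For the Normal–Normal model with known σ², precisions add: τ_n = τ₀ + n/σ².
So 1/σ₀² = 1/12.8034 − 6/109.5 = 0.078104 − 0.054795 = 0.023309.
Hence σ₀² = 1/0.023309 ≈ 42.9.

σ₀² = 42.9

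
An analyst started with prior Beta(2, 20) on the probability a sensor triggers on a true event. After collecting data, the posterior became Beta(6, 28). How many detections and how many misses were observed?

4 detections and 8 misses

A Beta(a, b) prior with s successes and f failures in binomial data gives a Beta(a+s, b+f) posterior.
So s = 6 − 2 = 4 and f = 28 − 20 = 8.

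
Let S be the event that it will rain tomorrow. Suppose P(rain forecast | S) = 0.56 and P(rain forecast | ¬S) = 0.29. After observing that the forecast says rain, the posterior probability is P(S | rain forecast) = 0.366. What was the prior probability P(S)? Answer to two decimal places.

In odds form, posterior odds = prior odds × likelihood ratio, so prior odds = posterior odds ÷ LR.
Posterior odds = 0.366/(1−0.366) = 0.5773. LR = 0.56/0.29 = 1.9310.
Prior odds = 0.5773/1.9310 = 0.2990, so P(S) = 0.2990/(1+0.2990) ≈ 0.23.

P(S) = 0.23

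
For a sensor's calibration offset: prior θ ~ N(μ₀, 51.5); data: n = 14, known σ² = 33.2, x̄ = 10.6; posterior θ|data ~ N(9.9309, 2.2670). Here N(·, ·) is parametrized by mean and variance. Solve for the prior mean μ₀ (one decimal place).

μ₀ = -4.6

The posterior mean is a precision-weighted average: μ_n = (τ₀μ₀ + τ_data·x̄)/(τ₀+τ_data), with τ₀=1/σ₀² and τ_data=n/σ².
Here τ₀ = 1/51.5 = 0.019417 and τ_data = 14/33.2 = 0.421687, so τ_n = 0.441104.
Rearranging for μ₀: μ₀ = (μ_n·τ_n − τ_data·x̄)/τ₀ = (9.9309·0.441104 − 0.421687·10.6) / 0.019417 = -0.089322/0.019417 ≈ -4.6.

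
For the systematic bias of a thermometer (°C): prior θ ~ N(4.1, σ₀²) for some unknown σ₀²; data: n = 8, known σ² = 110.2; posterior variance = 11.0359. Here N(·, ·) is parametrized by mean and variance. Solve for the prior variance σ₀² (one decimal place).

For the Normal–Normal model with known σ², precisions add: τ_n = τ₀ + n/σ².
So 1/σ₀² = 1/11.0359 − 8/110.2 = 0.090613 − 0.072595 = 0.018018.
Hence σ₀² = 1/0.018018 ≈ 55.5.

σ₀² = 55.5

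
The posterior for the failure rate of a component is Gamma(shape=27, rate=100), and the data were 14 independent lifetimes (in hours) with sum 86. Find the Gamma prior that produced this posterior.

For an exponential likelihood with a Gamma(α, β) prior on the rate, n observations with total T give posterior Gamma(α+n, β+T).
So α = 27 − 14 = 13 and β = 100 − 86 = 14.

Gamma(shape=13, rate=14)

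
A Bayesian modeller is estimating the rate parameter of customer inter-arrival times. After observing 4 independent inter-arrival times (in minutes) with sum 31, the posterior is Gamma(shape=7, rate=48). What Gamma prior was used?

Gamma–exponential conjugacy: posterior shape = α + n, posterior rate = β + Σtᵢ.
So α = 7 − 4 = 3 and β = 48 − 31 = 17.

Gamma(shape=3, rate=17)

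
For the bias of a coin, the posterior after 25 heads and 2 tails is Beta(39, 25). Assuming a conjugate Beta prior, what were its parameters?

Beta(14, 23)

Under Beta–binomial conjugacy the posterior parameters are (a+s, b+f).
Subtract the data counts: 39−25=14, 25−2=23.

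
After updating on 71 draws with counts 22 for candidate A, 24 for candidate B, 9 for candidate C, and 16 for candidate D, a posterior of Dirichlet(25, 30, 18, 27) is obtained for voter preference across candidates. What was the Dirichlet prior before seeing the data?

For a Dirichlet(α) prior with multinomial counts c, the posterior is Dirichlet(α + c) componentwise.
Subtract each count from the matching posterior parameter: 25−22=3, 30−24=6, 18−9=9, 27−16=11.

Dirichlet(3, 6, 9, 11)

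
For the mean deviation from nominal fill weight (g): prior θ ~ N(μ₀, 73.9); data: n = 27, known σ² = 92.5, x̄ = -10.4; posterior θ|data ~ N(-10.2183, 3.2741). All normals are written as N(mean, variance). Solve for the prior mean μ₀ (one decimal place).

With known observation variance, the Normal–Normal posterior has precision τ_n = τ₀ + n/σ² and mean μ_n = (τ₀μ₀ + (n/σ²)x̄)/τ_n.
Here τ₀ = 1/73.9 = 0.013532 and τ_data = 27/92.5 = 0.291892, so τ_n = 0.305424.
Rearranging for μ₀: μ₀ = (μ_n·τ_n − τ_data·x̄)/τ₀ = (-10.2183·0.305424 − 0.291892·-10.4) / 0.013532 = -0.085237/0.013532 ≈ -6.3.

μ₀ = -6.3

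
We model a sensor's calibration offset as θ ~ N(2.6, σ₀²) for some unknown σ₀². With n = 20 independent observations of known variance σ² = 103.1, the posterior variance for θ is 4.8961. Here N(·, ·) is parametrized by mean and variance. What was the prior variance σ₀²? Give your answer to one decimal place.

σ₀² = 97.5

For the Normal–Normal model with known σ², precisions add: τ_n = τ₀ + n/σ².
So 1/σ₀² = 1/4.8961 − 20/103.1 = 0.204244 − 0.193986 = 0.010258.
Hence σ₀² = 1/0.010258 ≈ 97.5.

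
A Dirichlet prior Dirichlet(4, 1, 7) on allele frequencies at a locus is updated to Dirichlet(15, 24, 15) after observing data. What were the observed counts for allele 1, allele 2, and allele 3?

For a Dirichlet(α) prior with multinomial counts c, the posterior is Dirichlet(α + c) componentwise.
Counts are posterior − prior componentwise: 15−4=11, 24−1=23, 15−7=8.

counts (11, 23, 8)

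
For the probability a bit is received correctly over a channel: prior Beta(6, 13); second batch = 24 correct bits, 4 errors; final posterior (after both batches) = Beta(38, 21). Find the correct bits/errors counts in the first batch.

Because Beta–binomial updating is additive in the counts, the combined data contributed (α_post−α_prior, β_post−β_prior) successes and failures.
Total across both batches: 38−6=32 correct bits, 21−13=8 errors.
Subtract the second batch: 32−24=8 correct bits and 8−4=4 errors.

8 correct bits and 4 errors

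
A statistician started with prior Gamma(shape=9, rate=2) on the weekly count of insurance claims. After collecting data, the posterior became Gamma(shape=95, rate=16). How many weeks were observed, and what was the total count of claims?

Gamma–Poisson conjugacy: posterior shape = α + Σxᵢ, posterior rate = β + n.
Matching: Σxᵢ = 95 − 9 = 86 and n = 16 − 2 = 14.

n = 14 weeks with total 86 claims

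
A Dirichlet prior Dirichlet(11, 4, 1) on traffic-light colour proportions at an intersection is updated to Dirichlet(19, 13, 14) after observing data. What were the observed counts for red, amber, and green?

counts (8, 9, 13)

For a Dirichlet(α) prior with multinomial counts c, the posterior is Dirichlet(α + c) componentwise.
Counts are posterior − prior componentwise: 19−11=8, 13−4=9, 14−1=13.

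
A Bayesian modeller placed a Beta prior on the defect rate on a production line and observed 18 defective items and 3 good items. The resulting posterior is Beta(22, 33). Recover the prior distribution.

Beta(4, 30)

Beta is conjugate to the binomial likelihood: posterior = Beta(α+s, β+f).
Subtract the data counts: 22−18=4, 33−3=30.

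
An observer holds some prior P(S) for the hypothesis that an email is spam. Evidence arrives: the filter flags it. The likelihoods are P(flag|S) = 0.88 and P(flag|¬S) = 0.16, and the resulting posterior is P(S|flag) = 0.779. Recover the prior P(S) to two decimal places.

P(S) = 0.39

In odds form, posterior odds = prior odds × likelihood ratio, so prior odds = posterior odds ÷ LR.
Posterior odds = 0.779/(1−0.779) = 3.5249. LR = 0.88/0.16 = 5.5000.
Prior odds = 3.5249/5.5000 = 0.6409, so P(S) = 0.6409/(1+0.6409) ≈ 0.39.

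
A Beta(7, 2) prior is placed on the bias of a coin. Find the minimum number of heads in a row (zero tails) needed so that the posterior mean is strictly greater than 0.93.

k = 20

After k heads and 0 tails the posterior is Beta(7+k, 2), with mean (7+k)/(7+2+k).
Set (7+k)/(9+k) > 0.93 and solve: k > (0.93·9 − 7)/(1 − 0.93) = 19.571.
The smallest integer exceeding 19.571 is 20, and checking k=20: (27)/(29) = 0.9310 > 0.93.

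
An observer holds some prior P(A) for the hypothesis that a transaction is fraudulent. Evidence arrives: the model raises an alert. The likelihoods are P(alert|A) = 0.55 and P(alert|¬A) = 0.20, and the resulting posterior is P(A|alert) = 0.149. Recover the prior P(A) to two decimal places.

P(A) = 0.06

In odds form, posterior odds = prior odds × likelihood ratio, so prior odds = posterior odds ÷ LR.
Posterior odds = 0.149/(1−0.149) = 0.1751. LR = 0.55/0.20 = 2.7500.
Prior odds = 0.1751/2.7500 = 0.0637, so P(A) = 0.0637/(1+0.0637) ≈ 0.06.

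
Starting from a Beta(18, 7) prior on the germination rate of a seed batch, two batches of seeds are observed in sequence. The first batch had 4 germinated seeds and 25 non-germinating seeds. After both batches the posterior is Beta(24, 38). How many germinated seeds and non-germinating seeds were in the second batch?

2 germinated seeds and 6 non-germinating seeds

Because Beta–binomial updating is additive in the counts, the combined data contributed (α_post−α_prior, β_post−β_prior) successes and failures.
Total across both batches: 24−18=6 germinated seeds, 38−7=31 non-germinating seeds.
Subtract the first batch: 6−4=2 germinated seeds and 31−25=6 non-germinating seeds.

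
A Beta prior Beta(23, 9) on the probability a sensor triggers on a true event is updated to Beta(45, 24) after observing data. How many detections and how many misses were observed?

Beta is conjugate to the binomial likelihood: posterior = Beta(α+s, β+f).
So s = 45 − 23 = 22 and f = 24 − 9 = 15.

22 detections and 15 misses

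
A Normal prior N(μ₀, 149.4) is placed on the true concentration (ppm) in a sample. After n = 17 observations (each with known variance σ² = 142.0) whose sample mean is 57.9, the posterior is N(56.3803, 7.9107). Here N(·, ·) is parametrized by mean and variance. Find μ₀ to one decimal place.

μ₀ = 29.2

The posterior mean is a precision-weighted average: μ_n = (τ₀μ₀ + τ_data·x̄)/(τ₀+τ_data), with τ₀=1/σ₀² and τ_data=n/σ².
Here τ₀ = 1/149.4 = 0.006693 and τ_data = 17/142.0 = 0.119718, so τ_n = 0.126411.
Rearranging for μ₀: μ₀ = (μ_n·τ_n − τ_data·x̄)/τ₀ = (56.3803·0.126411 − 0.119718·57.9) / 0.006693 = 0.195418/0.006693 ≈ 29.2.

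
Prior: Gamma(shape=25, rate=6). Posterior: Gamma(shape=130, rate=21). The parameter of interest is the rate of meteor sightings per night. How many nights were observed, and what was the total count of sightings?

n = 15 nights with total 105 sightings

Gamma–Poisson conjugacy: posterior shape = α + Σxᵢ, posterior rate = β + n.
Matching: Σxᵢ = 130 − 25 = 105 and n = 21 − 6 = 15.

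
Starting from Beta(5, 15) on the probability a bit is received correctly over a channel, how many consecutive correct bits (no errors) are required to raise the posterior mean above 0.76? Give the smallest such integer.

After k correct bits and 0 errors the posterior is Beta(5+k, 15), with mean (5+k)/(5+15+k).
Set (5+k)/(20+k) > 0.76 and solve: k > (0.76·20 − 5)/(1 − 0.76) = 42.500.
The smallest integer exceeding 42.500 is 43.

k = 43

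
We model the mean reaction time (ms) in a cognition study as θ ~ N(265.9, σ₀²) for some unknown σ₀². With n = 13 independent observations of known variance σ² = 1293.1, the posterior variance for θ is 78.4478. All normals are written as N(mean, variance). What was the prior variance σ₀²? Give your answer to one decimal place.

σ₀² = 371.2

Posterior precision equals prior precision plus data precision: 1/σ_n² = 1/σ₀² + n/σ².
So 1/σ₀² = 1/78.4478 − 13/1293.1 = 0.012747 − 0.010053 = 0.002694.
Hence σ₀² = 1/0.002694 ≈ 371.2.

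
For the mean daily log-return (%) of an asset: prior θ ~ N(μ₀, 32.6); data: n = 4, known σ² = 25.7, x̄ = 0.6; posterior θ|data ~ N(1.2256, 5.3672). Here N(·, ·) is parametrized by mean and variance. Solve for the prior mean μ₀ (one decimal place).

With known observation variance, the Normal–Normal posterior has precision τ_n = τ₀ + n/σ² and mean μ_n = (τ₀μ₀ + (n/σ²)x̄)/τ_n.
Here τ₀ = 1/32.6 = 0.030675 and τ_data = 4/25.7 = 0.155642, so τ_n = 0.186317.
Rearranging for μ₀: μ₀ = (μ_n·τ_n − τ_data·x̄)/τ₀ = (1.2256·0.186317 − 0.155642·0.6) / 0.030675 = 0.134965/0.030675 ≈ 4.4.

μ₀ = 4.4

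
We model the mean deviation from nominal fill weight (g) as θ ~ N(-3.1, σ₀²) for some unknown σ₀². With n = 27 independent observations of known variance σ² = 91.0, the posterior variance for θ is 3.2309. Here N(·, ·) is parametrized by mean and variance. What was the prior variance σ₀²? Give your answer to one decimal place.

For the Normal–Normal model with known σ², precisions add: τ_n = τ₀ + n/σ².
So 1/σ₀² = 1/3.2309 − 27/91.0 = 0.309511 − 0.296703 = 0.012808.
Hence σ₀² = 1/0.012808 ≈ 78.1.

σ₀² = 78.1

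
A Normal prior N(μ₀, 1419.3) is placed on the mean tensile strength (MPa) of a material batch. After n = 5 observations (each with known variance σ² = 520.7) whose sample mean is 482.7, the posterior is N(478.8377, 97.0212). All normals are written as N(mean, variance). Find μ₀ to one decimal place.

The posterior mean is a precision-weighted average: μ_n = (τ₀μ₀ + τ_data·x̄)/(τ₀+τ_data), with τ₀=1/σ₀² and τ_data=n/σ².
Here τ₀ = 1/1419.3 = 0.000705 and τ_data = 5/520.7 = 0.009602, so τ_n = 0.010307.
Rearranging for μ₀: μ₀ = (μ_n·τ_n − τ_data·x̄)/τ₀ = (478.8377·0.010307 − 0.009602·482.7) / 0.000705 = 0.300495/0.000705 ≈ 426.2.

μ₀ = 426.2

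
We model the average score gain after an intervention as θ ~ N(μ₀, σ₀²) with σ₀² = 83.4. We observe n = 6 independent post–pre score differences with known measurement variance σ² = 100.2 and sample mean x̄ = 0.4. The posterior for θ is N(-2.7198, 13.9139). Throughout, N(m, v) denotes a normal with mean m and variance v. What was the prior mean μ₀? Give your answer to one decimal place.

The posterior mean is a precision-weighted average: μ_n = (τ₀μ₀ + τ_data·x̄)/(τ₀+τ_data), with τ₀=1/σ₀² and τ_data=n/σ².
Here τ₀ = 1/83.4 = 0.011990 and τ_data = 6/100.2 = 0.059880, so τ_n = 0.071870.
Rearranging for μ₀: μ₀ = (μ_n·τ_n − τ_data·x̄)/τ₀ = (-2.7198·0.071870 − 0.059880·0.4) / 0.011990 = -0.219424/0.011990 ≈ -18.3.

μ₀ = -18.3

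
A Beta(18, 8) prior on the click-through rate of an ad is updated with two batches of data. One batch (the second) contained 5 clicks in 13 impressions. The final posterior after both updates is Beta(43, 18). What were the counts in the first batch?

20 clicks and 2 non-clicks

Sequential conjugate updates are equivalent to a single update on the pooled data, so total successes = posterior α − prior α and total failures = posterior β − prior β.
Total across both batches: 43−18=25 clicks, 18−8=10 non-clicks.
Subtract the second batch: 25−5=20 clicks and 10−8=2 non-clicks.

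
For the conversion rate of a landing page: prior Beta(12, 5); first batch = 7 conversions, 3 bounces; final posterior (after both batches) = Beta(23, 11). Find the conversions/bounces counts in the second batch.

Because Beta–binomial updating is additive in the counts, the combined data contributed (α_post−α_prior, β_post−β_prior) successes and failures.
Total across both batches: 23−12=11 conversions, 11−5=6 bounces.
Subtract the first batch: 11−7=4 conversions and 6−3=3 bounces.

4 conversions and 3 bounces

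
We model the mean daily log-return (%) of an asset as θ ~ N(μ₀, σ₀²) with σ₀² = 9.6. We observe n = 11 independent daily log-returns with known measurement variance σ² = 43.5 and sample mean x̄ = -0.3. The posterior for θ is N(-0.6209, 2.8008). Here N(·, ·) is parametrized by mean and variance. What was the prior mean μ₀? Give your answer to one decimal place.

With known observation variance, the Normal–Normal posterior has precision τ_n = τ₀ + n/σ² and mean μ_n = (τ₀μ₀ + (n/σ²)x̄)/τ_n.
Here τ₀ = 1/9.6 = 0.104167 and τ_data = 11/43.5 = 0.252874, so τ_n = 0.357041.
Rearranging for μ₀: μ₀ = (μ_n·τ_n − τ_data·x̄)/τ₀ = (-0.6209·0.357041 − 0.252874·-0.3) / 0.104167 = -0.145825/0.104167 ≈ -1.4.

μ₀ = -1.4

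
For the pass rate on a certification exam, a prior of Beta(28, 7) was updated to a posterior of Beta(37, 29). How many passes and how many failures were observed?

A Beta(a, b) prior with s successes and f failures in binomial data gives a Beta(a+s, b+f) posterior.
So s = 37 − 28 = 9 and f = 29 − 7 = 22.

9 passes and 22 failures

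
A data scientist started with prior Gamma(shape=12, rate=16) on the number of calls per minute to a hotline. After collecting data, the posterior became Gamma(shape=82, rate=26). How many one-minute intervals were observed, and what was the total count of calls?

n = 10 one-minute intervals with total 70 calls

A Gamma(α, β) prior (rate parametrization) on a Poisson rate with n observations summing to S gives posterior Gamma(α+S, β+n).
Matching: Σxᵢ = 82 − 12 = 70 and n = 26 − 16 = 10.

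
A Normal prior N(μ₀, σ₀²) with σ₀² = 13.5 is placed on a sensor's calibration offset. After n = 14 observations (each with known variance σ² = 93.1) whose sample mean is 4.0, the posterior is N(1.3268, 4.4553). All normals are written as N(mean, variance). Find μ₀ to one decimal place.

With known observation variance, the Normal–Normal posterior has precision τ_n = τ₀ + n/σ² and mean μ_n = (τ₀μ₀ + (n/σ²)x̄)/τ_n.
Here τ₀ = 1/13.5 = 0.074074 and τ_data = 14/93.1 = 0.150376, so τ_n = 0.224450.
Rearranging for μ₀: μ₀ = (μ_n·τ_n − τ_data·x̄)/τ₀ = (1.3268·0.224450 − 0.150376·4.0) / 0.074074 = -0.303704/0.074074 ≈ -4.1.

μ₀ = -4.1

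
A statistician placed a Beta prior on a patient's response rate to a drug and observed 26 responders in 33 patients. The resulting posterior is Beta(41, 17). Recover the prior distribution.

Beta is conjugate to the binomial likelihood: posterior = Beta(a+s, b+f).
So a = 41 − 26 = 15 and b = 17 − 7 = 10.

Beta(15, 10)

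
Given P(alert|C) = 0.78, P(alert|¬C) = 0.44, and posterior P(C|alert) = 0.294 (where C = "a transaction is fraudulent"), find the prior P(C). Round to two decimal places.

In odds form, posterior odds = prior odds × likelihood ratio, so prior odds = posterior odds ÷ LR.
Posterior odds = 0.294/(1−0.294) = 0.4164. LR = 0.78/0.44 = 1.7727.
Prior odds = 0.4164/1.7727 = 0.2349, so P(C) = 0.2349/(1+0.2349) ≈ 0.19.

P(C) = 0.19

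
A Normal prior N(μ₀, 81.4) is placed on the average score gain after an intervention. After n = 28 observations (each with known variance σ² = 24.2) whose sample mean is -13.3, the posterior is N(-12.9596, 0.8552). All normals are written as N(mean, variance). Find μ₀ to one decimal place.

With known observation variance, the Normal–Normal posterior has precision τ_n = τ₀ + n/σ² and mean μ_n = (τ₀μ₀ + (n/σ²)x̄)/τ_n.
Here τ₀ = 1/81.4 = 0.012285 and τ_data = 28/24.2 = 1.157025, so τ_n = 1.169310.
Rearranging for μ₀: μ₀ = (μ_n·τ_n − τ_data·x̄)/τ₀ = (-12.9596·1.169310 − 1.157025·-13.3) / 0.012285 = 0.234643/0.012285 ≈ 19.1.

μ₀ = 19.1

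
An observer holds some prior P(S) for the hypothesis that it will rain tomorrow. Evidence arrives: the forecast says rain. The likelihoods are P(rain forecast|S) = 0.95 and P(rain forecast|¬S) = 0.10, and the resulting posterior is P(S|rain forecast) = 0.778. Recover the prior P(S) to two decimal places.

Bayes' rule in odds form gives O(S|E) = O(S)·[P(E|S)/P(E|¬S)], hence O(S) = O(S|E)/LR.
Posterior odds = 0.778/(1−0.778) = 3.5045. LR = 0.95/0.10 = 9.5000.
Prior odds = 3.5045/9.5000 = 0.3689, so P(S) = 0.3689/(1+0.3689) ≈ 0.27.

P(S) = 0.27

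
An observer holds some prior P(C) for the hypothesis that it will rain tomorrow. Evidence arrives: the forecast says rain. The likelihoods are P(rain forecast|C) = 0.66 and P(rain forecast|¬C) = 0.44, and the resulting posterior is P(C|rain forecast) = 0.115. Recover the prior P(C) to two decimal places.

P(C) = 0.08

Bayes' rule in odds form gives O(C|E) = O(C)·[P(E|C)/P(E|¬C)], hence O(C) = O(C|E)/LR.
Posterior odds = 0.115/(1−0.115) = 0.1299. LR = 0.66/0.44 = 1.5000.
Prior odds = 0.1299/1.5000 = 0.0866, so P(C) = 0.0866/(1+0.0866) ≈ 0.08.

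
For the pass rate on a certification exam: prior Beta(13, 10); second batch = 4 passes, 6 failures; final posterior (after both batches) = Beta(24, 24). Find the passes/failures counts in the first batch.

Because Beta–binomial updating is additive in the counts, the combined data contributed (α_post−α_prior, β_post−β_prior) successes and failures.
Total across both batches: 24−13=11 passes, 24−10=14 failures.
Subtract the second batch: 11−4=7 passes and 14−6=8 failures.

7 passes and 8 failures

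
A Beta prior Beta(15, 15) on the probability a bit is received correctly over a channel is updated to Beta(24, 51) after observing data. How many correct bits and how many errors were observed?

A Beta(a, b) prior with s successes and f failures in binomial data gives a Beta(a+s, b+f) posterior.
Match parameters: s=24−15=9, f=51−15=36.

9 correct bits and 36 errors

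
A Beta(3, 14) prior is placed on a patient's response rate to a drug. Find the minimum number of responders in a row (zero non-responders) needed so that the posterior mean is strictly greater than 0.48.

k = 10

After k responders and 0 non-responders the posterior is Beta(3+k, 14), with mean (3+k)/(3+14+k).
Set (3+k)/(17+k) > 0.48 and solve: k > (0.48·17 − 3)/(1 − 0.48) = 9.923.
The smallest integer exceeding 9.923 is 10, and checking k=10: (13)/(27) = 0.4815 > 0.48.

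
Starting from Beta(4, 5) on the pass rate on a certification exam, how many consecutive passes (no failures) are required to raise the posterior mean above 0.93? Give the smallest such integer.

k = 63

After k passes and 0 failures the posterior is Beta(4+k, 5), with mean (4+k)/(4+5+k).
Set (4+k)/(9+k) > 0.93 and solve: k > (0.93·9 − 4)/(1 − 0.93) = 62.429.
The smallest integer exceeding 62.429 is 63, and checking k=63: (67)/(72) = 0.9306 > 0.93.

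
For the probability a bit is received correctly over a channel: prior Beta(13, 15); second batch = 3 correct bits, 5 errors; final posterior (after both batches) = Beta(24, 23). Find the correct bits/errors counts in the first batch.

Sequential conjugate updates are equivalent to a single update on the pooled data, so total successes = posterior α − prior α and total failures = posterior β − prior β.
Total across both batches: 24−13=11 correct bits, 23−15=8 errors.
Subtract the second batch: 11−3=8 correct bits and 8−5=3 errors.

8 correct bits and 3 errors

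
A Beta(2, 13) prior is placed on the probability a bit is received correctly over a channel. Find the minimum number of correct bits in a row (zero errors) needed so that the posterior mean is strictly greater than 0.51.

k = 12

After k correct bits and 0 errors the posterior is Beta(2+k, 13), with mean (2+k)/(2+13+k).
Set (2+k)/(15+k) > 0.51 and solve: k > (0.51·15 − 2)/(1 − 0.51) = 11.531.
The smallest integer exceeding 11.531 is 12, and checking k=12: (14)/(27) = 0.5185 > 0.51.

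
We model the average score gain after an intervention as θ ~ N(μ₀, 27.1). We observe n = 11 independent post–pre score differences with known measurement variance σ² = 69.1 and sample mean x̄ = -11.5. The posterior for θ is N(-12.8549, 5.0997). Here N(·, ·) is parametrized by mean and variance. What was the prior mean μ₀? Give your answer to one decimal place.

μ₀ = -18.7

With known observation variance, the Normal–Normal posterior has precision τ_n = τ₀ + n/σ² and mean μ_n = (τ₀μ₀ + (n/σ²)x̄)/τ_n.
Here τ₀ = 1/27.1 = 0.036900 and τ_data = 11/69.1 = 0.159190, so τ_n = 0.196090.
Rearranging for μ₀: μ₀ = (μ_n·τ_n − τ_data·x̄)/τ₀ = (-12.8549·0.196090 − 0.159190·-11.5) / 0.036900 = -0.690032/0.036900 ≈ -18.7.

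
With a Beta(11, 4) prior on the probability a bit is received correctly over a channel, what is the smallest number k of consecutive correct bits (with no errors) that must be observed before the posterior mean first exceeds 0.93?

k = 43

After k correct bits and 0 errors the posterior is Beta(11+k, 4), with mean (11+k)/(11+4+k).
Set (11+k)/(15+k) > 0.93 and solve: k > (0.93·15 − 11)/(1 − 0.93) = 42.143.
The smallest integer exceeding 42.143 is 43, and checking k=43: (54)/(58) = 0.9310 > 0.93.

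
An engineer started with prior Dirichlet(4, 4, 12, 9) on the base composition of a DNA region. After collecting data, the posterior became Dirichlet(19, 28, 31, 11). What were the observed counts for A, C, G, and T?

counts (15, 24, 19, 2)

For a Dirichlet(α) prior with multinomial counts c, the posterior is Dirichlet(α + c) componentwise.
Counts are posterior − prior componentwise: 19−4=15, 28−4=24, 31−12=19, 11−9=2.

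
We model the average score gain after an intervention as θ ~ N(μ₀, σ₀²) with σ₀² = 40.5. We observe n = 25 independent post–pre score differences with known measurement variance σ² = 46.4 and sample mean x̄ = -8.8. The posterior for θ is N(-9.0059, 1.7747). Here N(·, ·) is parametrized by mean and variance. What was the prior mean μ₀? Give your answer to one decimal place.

μ₀ = -13.5

With known observation variance, the Normal–Normal posterior has precision τ_n = τ₀ + n/σ² and mean μ_n = (τ₀μ₀ + (n/σ²)x̄)/τ_n.
Here τ₀ = 1/40.5 = 0.024691 and τ_data = 25/46.4 = 0.538793, so τ_n = 0.563484.
Rearranging for μ₀: μ₀ = (μ_n·τ_n − τ_data·x̄)/τ₀ = (-9.0059·0.563484 − 0.538793·-8.8) / 0.024691 = -0.333302/0.024691 ≈ -13.5.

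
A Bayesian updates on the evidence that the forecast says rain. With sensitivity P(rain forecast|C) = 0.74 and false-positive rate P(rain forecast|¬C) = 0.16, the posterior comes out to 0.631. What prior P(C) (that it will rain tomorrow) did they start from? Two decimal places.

P(C) = 0.27

In odds form, posterior odds = prior odds × likelihood ratio, so prior odds = posterior odds ÷ LR.
Posterior odds = 0.631/(1−0.631) = 1.7100. LR = 0.74/0.16 = 4.6250.
Prior odds = 1.7100/4.6250 = 0.3697, so P(C) = 0.3697/(1+0.3697) ≈ 0.27.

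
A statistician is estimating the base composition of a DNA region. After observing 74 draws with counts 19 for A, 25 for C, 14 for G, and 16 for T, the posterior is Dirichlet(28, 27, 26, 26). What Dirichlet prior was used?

For a Dirichlet(α) prior with multinomial counts c, the posterior is Dirichlet(α + c) componentwise.
Subtract each count from the matching posterior parameter: 28−19=9, 27−25=2, 26−14=12, 26−16=10.

Dirichlet(9, 2, 12, 10)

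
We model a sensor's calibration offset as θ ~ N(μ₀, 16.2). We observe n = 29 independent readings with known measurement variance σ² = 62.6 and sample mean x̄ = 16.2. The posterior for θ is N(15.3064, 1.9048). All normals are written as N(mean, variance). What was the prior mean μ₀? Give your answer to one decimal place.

μ₀ = 8.6

The posterior mean is a precision-weighted average: μ_n = (τ₀μ₀ + τ_data·x̄)/(τ₀+τ_data), with τ₀=1/σ₀² and τ_data=n/σ².
Here τ₀ = 1/16.2 = 0.061728 and τ_data = 29/62.6 = 0.463259, so τ_n = 0.524987.
Rearranging for μ₀: μ₀ = (μ_n·τ_n − τ_data·x̄)/τ₀ = (15.3064·0.524987 − 0.463259·16.2) / 0.061728 = 0.530865/0.061728 ≈ 8.6.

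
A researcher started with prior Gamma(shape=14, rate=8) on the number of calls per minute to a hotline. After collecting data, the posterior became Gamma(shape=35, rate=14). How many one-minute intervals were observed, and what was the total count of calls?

n = 6 one-minute intervals with total 21 calls

A Gamma(α, β) prior (rate parametrization) on a Poisson rate with n observations summing to S gives posterior Gamma(α+S, β+n).
Matching: Σxᵢ = 35 − 14 = 21 and n = 14 − 8 = 6.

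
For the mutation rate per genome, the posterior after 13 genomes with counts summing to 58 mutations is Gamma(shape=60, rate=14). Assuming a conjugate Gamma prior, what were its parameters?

Gamma(shape=2, rate=1)

A Gamma(α, β) prior (rate parametrization) on a Poisson rate with n observations summing to S gives posterior Gamma(α+S, β+n).
So α = 60 − 58 = 2 and β = 14 − 13 = 1.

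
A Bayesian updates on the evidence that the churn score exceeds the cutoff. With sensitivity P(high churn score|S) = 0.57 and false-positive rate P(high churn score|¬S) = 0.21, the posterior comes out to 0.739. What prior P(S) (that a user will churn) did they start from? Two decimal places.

Bayes' rule in odds form gives O(S|E) = O(S)·[P(E|S)/P(E|¬S)], hence O(S) = O(S|E)/LR.
Posterior odds = 0.739/(1−0.739) = 2.8314. LR = 0.57/0.21 = 2.7143.
Prior odds = 2.8314/2.7143 = 1.0431, so P(S) = 1.0431/(1+1.0431) ≈ 0.51.

P(S) = 0.51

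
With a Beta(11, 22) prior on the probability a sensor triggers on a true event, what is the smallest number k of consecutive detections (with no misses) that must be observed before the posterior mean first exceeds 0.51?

k = 12

After k detections and 0 misses the posterior is Beta(11+k, 22), with mean (11+k)/(11+22+k).
Set (11+k)/(33+k) > 0.51 and solve: k > (0.51·33 − 11)/(1 − 0.51) = 11.898.
The smallest integer exceeding 11.898 is 12, and checking k=12: (23)/(45) = 0.5111 > 0.51.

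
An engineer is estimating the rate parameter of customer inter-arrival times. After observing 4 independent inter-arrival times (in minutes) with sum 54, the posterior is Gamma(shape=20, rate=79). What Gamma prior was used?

For an exponential likelihood with a Gamma(α, β) prior on the rate, n observations with total T give posterior Gamma(α+n, β+T).
So α = 20 − 4 = 16 and β = 79 − 54 = 25.

Gamma(shape=16, rate=25)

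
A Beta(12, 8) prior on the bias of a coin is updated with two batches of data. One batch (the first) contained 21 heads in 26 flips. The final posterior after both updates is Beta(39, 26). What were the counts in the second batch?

Sequential conjugate updates are equivalent to a single update on the pooled data, so total successes = posterior α − prior α and total failures = posterior β − prior β.
Total across both batches: 39−12=27 heads, 26−8=18 tails.
Subtract the first batch: 27−21=6 heads and 18−5=13 tails.

6 heads and 13 tails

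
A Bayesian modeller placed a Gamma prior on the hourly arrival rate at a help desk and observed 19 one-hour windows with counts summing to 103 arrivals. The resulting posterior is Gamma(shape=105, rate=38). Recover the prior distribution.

Gamma–Poisson conjugacy: posterior shape = α + Σxᵢ, posterior rate = β + n.
So α = 105 − 103 = 2 and β = 38 − 19 = 19.

Gamma(shape=2, rate=19)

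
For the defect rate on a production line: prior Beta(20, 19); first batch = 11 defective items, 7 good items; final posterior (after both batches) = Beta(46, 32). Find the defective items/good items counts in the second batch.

15 defective items and 6 good items

Because Beta–binomial updating is additive in the counts, the combined data contributed (α_post−α_prior, β_post−β_prior) successes and failures.
Total across both batches: 46−20=26 defective items, 32−19=13 good items.
Subtract the first batch: 26−11=15 defective items and 13−7=6 good items.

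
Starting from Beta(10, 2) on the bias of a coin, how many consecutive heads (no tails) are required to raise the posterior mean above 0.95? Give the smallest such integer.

k = 29

After k heads and 0 tails the posterior is Beta(10+k, 2), with mean (10+k)/(10+2+k).
Set (10+k)/(12+k) > 0.95 and solve: k > (0.95·12 − 10)/(1 − 0.95) = 28.000.
The smallest integer exceeding 28.000 is 29.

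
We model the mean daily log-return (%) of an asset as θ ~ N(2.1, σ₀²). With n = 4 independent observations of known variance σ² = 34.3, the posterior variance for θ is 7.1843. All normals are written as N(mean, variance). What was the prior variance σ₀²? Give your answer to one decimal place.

σ₀² = 44.3

Posterior precision equals prior precision plus data precision: 1/σ_n² = 1/σ₀² + n/σ².
So 1/σ₀² = 1/7.1843 − 4/34.3 = 0.139192 − 0.116618 = 0.022574.
Hence σ₀² = 1/0.022574 ≈ 44.3.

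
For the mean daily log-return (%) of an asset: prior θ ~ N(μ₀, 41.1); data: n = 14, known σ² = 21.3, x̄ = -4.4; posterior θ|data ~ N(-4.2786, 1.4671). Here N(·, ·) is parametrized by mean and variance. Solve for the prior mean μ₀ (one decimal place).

The posterior mean is a precision-weighted average: μ_n = (τ₀μ₀ + τ_data·x̄)/(τ₀+τ_data), with τ₀=1/σ₀² and τ_data=n/σ².
Here τ₀ = 1/41.1 = 0.024331 and τ_data = 14/21.3 = 0.657277, so τ_n = 0.681608.
Rearranging for μ₀: μ₀ = (μ_n·τ_n − τ_data·x̄)/τ₀ = (-4.2786·0.681608 − 0.657277·-4.4) / 0.024331 = -0.024309/0.024331 ≈ -1.0.

μ₀ = -1.0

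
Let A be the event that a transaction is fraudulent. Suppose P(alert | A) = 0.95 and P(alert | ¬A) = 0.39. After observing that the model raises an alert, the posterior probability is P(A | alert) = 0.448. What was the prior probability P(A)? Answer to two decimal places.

P(A) = 0.25

Bayes' rule in odds form gives O(A|E) = O(A)·[P(E|A)/P(E|¬A)], hence O(A) = O(A|E)/LR.
Posterior odds = 0.448/(1−0.448) = 0.8116. LR = 0.95/0.39 = 2.4359.
Prior odds = 0.8116/2.4359 = 0.3332, so P(A) = 0.3332/(1+0.3332) ≈ 0.25.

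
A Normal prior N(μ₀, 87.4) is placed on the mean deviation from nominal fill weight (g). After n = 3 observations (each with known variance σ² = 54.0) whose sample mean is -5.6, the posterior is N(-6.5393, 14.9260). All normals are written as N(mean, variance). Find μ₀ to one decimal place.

μ₀ = -11.1

With known observation variance, the Normal–Normal posterior has precision τ_n = τ₀ + n/σ² and mean μ_n = (τ₀μ₀ + (n/σ²)x̄)/τ_n.
Here τ₀ = 1/87.4 = 0.011442 and τ_data = 3/54.0 = 0.055556, so τ_n = 0.066998.
Rearranging for μ₀: μ₀ = (μ_n·τ_n − τ_data·x̄)/τ₀ = (-6.5393·0.066998 − 0.055556·-5.6) / 0.011442 = -0.127006/0.011442 ≈ -11.1.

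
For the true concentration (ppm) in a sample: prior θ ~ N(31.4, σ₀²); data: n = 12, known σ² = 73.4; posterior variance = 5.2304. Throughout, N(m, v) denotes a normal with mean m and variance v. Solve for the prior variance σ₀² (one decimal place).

σ₀² = 36.1

For the Normal–Normal model with known σ², precisions add: τ_n = τ₀ + n/σ².
So 1/σ₀² = 1/5.2304 − 12/73.4 = 0.191190 − 0.163488 = 0.027702.
Hence σ₀² = 1/0.027702 ≈ 36.1.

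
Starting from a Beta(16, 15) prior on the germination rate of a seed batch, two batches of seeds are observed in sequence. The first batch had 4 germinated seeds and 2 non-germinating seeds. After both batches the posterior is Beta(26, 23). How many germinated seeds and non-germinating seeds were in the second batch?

6 germinated seeds and 6 non-germinating seeds

Sequential conjugate updates are equivalent to a single update on the pooled data, so total successes = posterior α − prior α and total failures = posterior β − prior β.
Total across both batches: 26−16=10 germinated seeds, 23−15=8 non-germinating seeds.
Subtract the first batch: 10−4=6 germinated seeds and 8−2=6 non-germinating seeds.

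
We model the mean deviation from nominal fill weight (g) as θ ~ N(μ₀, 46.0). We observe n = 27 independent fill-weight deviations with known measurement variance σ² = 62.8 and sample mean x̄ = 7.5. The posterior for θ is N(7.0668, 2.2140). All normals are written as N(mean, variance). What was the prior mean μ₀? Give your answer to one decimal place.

The posterior mean is a precision-weighted average: μ_n = (τ₀μ₀ + τ_data·x̄)/(τ₀+τ_data), with τ₀=1/σ₀² and τ_data=n/σ².
Here τ₀ = 1/46.0 = 0.021739 and τ_data = 27/62.8 = 0.429936, so τ_n = 0.451675.
Rearranging for μ₀: μ₀ = (μ_n·τ_n − τ_data·x̄)/τ₀ = (7.0668·0.451675 − 0.429936·7.5) / 0.021739 = -0.032623/0.021739 ≈ -1.5.

μ₀ = -1.5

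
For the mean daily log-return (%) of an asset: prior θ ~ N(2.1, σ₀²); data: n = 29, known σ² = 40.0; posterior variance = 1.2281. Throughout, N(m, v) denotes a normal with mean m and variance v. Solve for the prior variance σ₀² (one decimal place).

σ₀² = 11.2

Posterior precision equals prior precision plus data precision: 1/σ_n² = 1/σ₀² + n/σ².
So 1/σ₀² = 1/1.2281 − 29/40.0 = 0.814266 − 0.725000 = 0.089266.
Hence σ₀² = 1/0.089266 ≈ 11.2.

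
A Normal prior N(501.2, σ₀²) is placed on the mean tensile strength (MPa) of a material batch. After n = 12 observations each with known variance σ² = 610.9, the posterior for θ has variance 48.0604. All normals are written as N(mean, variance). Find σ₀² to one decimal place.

σ₀² = 859.1

Posterior precision equals prior precision plus data precision: 1/σ_n² = 1/σ₀² + n/σ².
So 1/σ₀² = 1/48.0604 − 12/610.9 = 0.020807 − 0.019643 = 0.001164.
Hence σ₀² = 1/0.001164 ≈ 859.1.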